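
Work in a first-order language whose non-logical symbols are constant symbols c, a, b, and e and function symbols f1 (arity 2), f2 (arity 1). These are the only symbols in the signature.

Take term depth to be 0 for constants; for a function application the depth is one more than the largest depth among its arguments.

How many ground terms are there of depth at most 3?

365424

Count level by level. With function symbols f1/2, f2/1, the terms of depth ≤ k are the 4 constants together with each function applied to depth-≤(k−1) tuples, so N_k = 4 + N_{k-1}^2 + N_{k-1}.
N_0 = 4
N_1 = 4 + 4^2 + 4 = 24
N_2 = 4 + 24^2 + 24 = 604
N_3 = 4 + 604^2 + 604 = 365424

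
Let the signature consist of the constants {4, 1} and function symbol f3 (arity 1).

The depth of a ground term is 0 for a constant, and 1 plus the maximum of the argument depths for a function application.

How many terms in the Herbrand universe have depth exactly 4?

2

If N_k denotes the number of depth-≤k ground terms, the 2 constants give N_0 = 2, and each function symbol of arity r contributes N_{k-1}^r new terms at level k: N_k = 2 + N_{k-1}.
N_0 = 2
N_1 = 2 + 2 = 4
N_2 = 2 + 4 = 6
N_3 = 2 + 6 = 8
N_4 = 2 + 8 = 10
Terms of depth exactly 4: N_4 − N_3 = 10 − 8 = 2.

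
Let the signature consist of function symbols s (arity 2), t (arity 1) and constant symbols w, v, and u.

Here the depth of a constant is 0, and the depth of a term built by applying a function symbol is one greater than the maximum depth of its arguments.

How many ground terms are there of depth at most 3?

59295

Count level by level. With function symbols s/2, t/1, the terms of depth ≤ k are the 3 constants together with each function applied to depth-≤(k−1) tuples, so N_k = 3 + N_{k-1}^2 + N_{k-1}.
N_0 = 3
N_1 = 3 + 3^2 + 3 = 15
N_2 = 3 + 15^2 + 15 = 243
N_3 = 3 + 243^2 + 243 = 59295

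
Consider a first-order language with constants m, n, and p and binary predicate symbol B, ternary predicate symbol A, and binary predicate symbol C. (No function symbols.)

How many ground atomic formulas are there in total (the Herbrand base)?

45

With no function symbols, the Herbrand universe is just the 3 constants.
Ground atoms per predicate: B: 3^2 = 9, A: 3^3 = 27, C: 3^2 = 9.
Herbrand base size = 9 + 27 + 9 = 45.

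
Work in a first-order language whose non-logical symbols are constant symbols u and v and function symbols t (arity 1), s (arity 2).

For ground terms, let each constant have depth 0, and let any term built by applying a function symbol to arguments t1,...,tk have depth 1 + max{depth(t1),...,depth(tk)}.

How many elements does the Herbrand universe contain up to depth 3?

Count level by level. With function symbols t/1, s/2, the terms of depth ≤ k are the 2 constants together with each function applied to depth-≤(k−1) tuples, so N_k = 2 + N_{k-1} + N_{k-1}^2.
N_0 = 2
N_1 = 2 + 2 + 2^2 = 8
N_2 = 2 + 8 + 8^2 = 74
N_3 = 2 + 74 + 74^2 = 5552

5552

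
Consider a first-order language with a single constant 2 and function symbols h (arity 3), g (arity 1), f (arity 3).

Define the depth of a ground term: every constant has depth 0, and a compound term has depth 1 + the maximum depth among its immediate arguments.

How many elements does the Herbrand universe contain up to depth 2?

Write N_k for the number of ground terms of depth ≤ k. A term of depth ≤ k is either a constant or a function symbol applied to arguments of depth ≤ k−1, so N_k = 1 + N_{k-1}^3 + N_{k-1} + N_{k-1}^3.
N_0 = 1
N_1 = 1 + 1^3 + 1 + 1^3 = 4
N_2 = 1 + 4^3 + 4 + 4^3 = 133

133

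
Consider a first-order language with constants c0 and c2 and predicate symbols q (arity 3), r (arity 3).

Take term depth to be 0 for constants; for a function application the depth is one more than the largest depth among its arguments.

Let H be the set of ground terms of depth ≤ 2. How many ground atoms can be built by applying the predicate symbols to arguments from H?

16

First count ground terms of depth ≤ 2.
With no function symbols every ground term is a constant, so there are exactly 2 ground terms at every depth bound.
N_0 = 2
N_1 = 2
N_2 = 2
So |H| = 2.
A ground atom is a predicate applied to a tuple of terms from H, so the count is the sum over predicates of |H|^arity:
  q: 2^3 = 8;  r: 2^3 = 8
Total ground atoms: 8 + 8 = 16.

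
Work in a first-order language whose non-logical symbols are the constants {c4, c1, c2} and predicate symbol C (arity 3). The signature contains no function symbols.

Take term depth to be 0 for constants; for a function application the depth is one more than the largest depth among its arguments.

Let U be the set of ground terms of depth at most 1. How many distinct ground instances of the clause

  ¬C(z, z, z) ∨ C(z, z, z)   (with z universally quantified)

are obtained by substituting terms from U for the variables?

3

Ground terms of depth ≤ 1:
  With no function symbols every ground term is a constant, so there are exactly 3 ground terms at every depth bound.
  N_0 = 3
  N_1 = 3
So there are 3 ground terms available for substitution.
The clause has 1 distinct variable (z), which appears in the body. In the free term algebra distinct substitutions yield syntactically distinct ground instances.
Number of ground instances = 3.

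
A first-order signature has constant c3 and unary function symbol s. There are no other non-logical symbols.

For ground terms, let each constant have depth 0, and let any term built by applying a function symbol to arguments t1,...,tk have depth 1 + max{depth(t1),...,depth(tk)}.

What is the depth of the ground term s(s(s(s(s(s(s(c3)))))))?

depth(s(c3)) = 1 + depth(c3) = 1 + 0 = 1
depth(s(s(c3))) = 1 + depth(s(c3)) = 1 + 1 = 2
depth(s(s(s(c3)))) = 1 + depth(s(s(c3))) = 1 + 2 = 3
depth(s(s(s(s(c3))))) = 1 + depth(s(s(s(c3)))) = 1 + 3 = 4
depth(s(s(s(s(s(c3)))))) = 1 + depth(s(s(s(s(c3))))) = 1 + 4 = 5
depth(s(s(s(s(s(s(c3))))))) = 1 + depth(s(s(s(s(s(c3)))))) = 1 + 5 = 6
depth(s(s(s(s(s(s(s(c3)))))))) = 1 + depth(s(s(s(s(s(s(c3))))))) = 1 + 6 = 7

7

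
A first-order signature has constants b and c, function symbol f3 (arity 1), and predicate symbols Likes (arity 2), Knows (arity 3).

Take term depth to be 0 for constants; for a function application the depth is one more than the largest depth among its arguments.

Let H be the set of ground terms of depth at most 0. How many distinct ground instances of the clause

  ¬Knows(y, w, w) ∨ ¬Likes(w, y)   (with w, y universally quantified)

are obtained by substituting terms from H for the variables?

4

Ground terms of depth ≤ 0:
  Write N_k for the number of ground terms of depth ≤ k. A term of depth ≤ k is either a constant or a function symbol applied to arguments of depth ≤ k−1, so N_k = 2 + N_{k-1}.
  N_0 = 2
  Explicitly: b, c.
So there are 2 ground terms available for substitution.
The body mentions every one of the 2 quantified variables; since ground terms form a free algebra, no two substitutions collapse to the same formula.
Number of ground instances = 2^2 = 4.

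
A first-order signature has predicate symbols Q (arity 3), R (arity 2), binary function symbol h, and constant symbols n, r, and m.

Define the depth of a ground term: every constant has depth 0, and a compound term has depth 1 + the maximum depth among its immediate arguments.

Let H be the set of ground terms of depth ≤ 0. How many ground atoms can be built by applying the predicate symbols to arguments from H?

36

First count ground terms of depth ≤ 0.
Count level by level. With function symbols h/2, the terms of depth ≤ k are the 3 constants together with each function applied to depth-≤(k−1) tuples, so N_k = 3 + N_{k-1}^2.
N_0 = 3
So |H| = 3.
For each predicate symbol, the number of ground atoms is |H| raised to its arity; summing:
  Q: 3^3 = 27;  R: 3^2 = 9
Total ground atoms: 27 + 9 = 36.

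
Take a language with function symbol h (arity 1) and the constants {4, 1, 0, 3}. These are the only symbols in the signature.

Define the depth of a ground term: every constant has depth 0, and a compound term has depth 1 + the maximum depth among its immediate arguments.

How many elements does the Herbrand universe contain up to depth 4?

If N_k denotes the number of depth-≤k ground terms, the 4 constants give N_0 = 4, and each function symbol of arity r contributes N_{k-1}^r new terms at level k: N_k = 4 + N_{k-1}.
N_0 = 4
N_1 = 4 + 4 = 8
N_2 = 4 + 8 = 12
N_3 = 4 + 12 = 16
N_4 = 4 + 16 = 20

20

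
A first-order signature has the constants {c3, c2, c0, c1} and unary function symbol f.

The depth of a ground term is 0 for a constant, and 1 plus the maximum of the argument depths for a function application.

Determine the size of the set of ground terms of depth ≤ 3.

16

Let N_k = |{terms of depth ≤ k}|. Then N_0 = 4 and N_k = 4 + N_{k-1} for k ≥ 1 (one summand per function symbol, arity giving the exponent).
N_0 = 4
N_1 = 4 + 4 = 8
N_2 = 4 + 8 = 12
N_3 = 4 + 12 = 16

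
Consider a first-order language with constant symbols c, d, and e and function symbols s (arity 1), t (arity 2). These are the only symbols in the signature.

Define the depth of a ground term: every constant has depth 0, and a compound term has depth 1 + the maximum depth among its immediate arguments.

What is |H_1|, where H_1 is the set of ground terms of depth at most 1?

If N_k denotes the number of depth-≤k ground terms, the 3 constants give N_0 = 3, and each function symbol of arity r contributes N_{k-1}^r new terms at level k: N_k = 3 + N_{k-1} + N_{k-1}^2.
N_0 = 3
N_1 = 3 + 3 + 3^2 = 15

15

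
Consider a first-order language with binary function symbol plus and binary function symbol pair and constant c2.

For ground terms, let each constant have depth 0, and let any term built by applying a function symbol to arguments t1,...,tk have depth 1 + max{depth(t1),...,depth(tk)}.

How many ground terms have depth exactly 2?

Count level by level. With function symbols plus/2, pair/2, the terms of depth ≤ k are the 1 constant together with each function applied to depth-≤(k−1) tuples, so N_k = 1 + N_{k-1}^2 + N_{k-1}^2.
N_0 = 1
N_1 = 1 + 1^2 + 1^2 = 3
N_2 = 1 + 3^2 + 3^2 = 19
Terms of depth exactly 2: N_2 − N_1 = 19 − 3 = 16.

16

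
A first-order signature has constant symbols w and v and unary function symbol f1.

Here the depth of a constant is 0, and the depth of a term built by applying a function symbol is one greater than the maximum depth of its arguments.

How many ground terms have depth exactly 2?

Count level by level. With function symbols f1/1, the terms of depth ≤ k are the 2 constants together with each function applied to depth-≤(k−1) tuples, so N_k = 2 + N_{k-1}.
N_0 = 2
N_1 = 2 + 2 = 4
N_2 = 2 + 4 = 6
Terms of depth exactly 2: N_2 − N_1 = 6 − 4 = 2.

2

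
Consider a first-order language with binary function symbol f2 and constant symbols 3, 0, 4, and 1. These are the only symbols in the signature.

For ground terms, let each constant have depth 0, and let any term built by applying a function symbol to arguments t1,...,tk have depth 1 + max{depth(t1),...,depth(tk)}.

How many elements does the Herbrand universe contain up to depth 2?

Write N_k for the number of ground terms of depth ≤ k. A term of depth ≤ k is either a constant or a function symbol applied to arguments of depth ≤ k−1, so N_k = 4 + N_{k-1}^2.
N_0 = 4
N_1 = 4 + 4^2 = 20
N_2 = 4 + 20^2 = 404

404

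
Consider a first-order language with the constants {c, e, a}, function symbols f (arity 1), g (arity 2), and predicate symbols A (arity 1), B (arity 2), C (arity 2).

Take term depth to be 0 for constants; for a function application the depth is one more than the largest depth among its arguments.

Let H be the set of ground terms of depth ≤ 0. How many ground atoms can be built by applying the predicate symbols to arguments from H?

21

First count ground terms of depth ≤ 0.
Write N_k for the number of ground terms of depth ≤ k. A term of depth ≤ k is either a constant or a function symbol applied to arguments of depth ≤ k−1, so N_k = 3 + N_{k-1} + N_{k-1}^2.
N_0 = 3
So |H| = 3.
Ground atoms are formed by filling each argument slot of a predicate with a term from H, so an r-ary predicate gives |H|^r atoms:
  A: 3;  B: 3^2 = 9;  C: 3^2 = 9
Total ground atoms: 3 + 9 + 9 = 21.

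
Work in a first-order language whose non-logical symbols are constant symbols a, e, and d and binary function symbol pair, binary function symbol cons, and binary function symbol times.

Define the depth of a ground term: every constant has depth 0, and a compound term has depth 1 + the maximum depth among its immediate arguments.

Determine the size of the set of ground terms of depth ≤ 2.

2703

Let N_k count ground terms of depth at most k. Each non-constant term of depth ≤ k is some function symbol applied to depth-≤(k−1) arguments, giving N_k = 3 + N_{k-1}^2 + N_{k-1}^2 + N_{k-1}^2.
N_0 = 3
N_1 = 3 + 3^2 + 3^2 + 3^2 = 30
N_2 = 3 + 30^2 + 30^2 + 30^2 = 2703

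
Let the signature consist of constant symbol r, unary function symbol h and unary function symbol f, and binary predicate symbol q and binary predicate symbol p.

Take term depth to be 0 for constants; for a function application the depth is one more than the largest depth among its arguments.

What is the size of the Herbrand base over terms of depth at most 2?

First count ground terms of depth ≤ 2.
Write N_k for the number of ground terms of depth ≤ k. A term of depth ≤ k is either a constant or a function symbol applied to arguments of depth ≤ k−1, so N_k = 1 + N_{k-1} + N_{k-1}.
N_0 = 1
N_1 = 1 + 1 + 1 = 3
N_2 = 1 + 3 + 3 = 7
Explicitly: r, h(r), h(h(r)), h(f(r)), f(r), f(h(r)), f(f(r)).
So |H| = 7.
Each predicate of arity r yields |H|^r ground atoms (one per choice of an r-tuple from H):
  q: 7^2 = 49;  p: 7^2 = 49
Total ground atoms: 49 + 49 = 98.

98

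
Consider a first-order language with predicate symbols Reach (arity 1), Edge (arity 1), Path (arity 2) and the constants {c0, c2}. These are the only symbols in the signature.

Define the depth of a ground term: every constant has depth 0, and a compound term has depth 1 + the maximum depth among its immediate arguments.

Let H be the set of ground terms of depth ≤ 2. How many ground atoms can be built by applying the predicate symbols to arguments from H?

8

First count ground terms of depth ≤ 2.
With no function symbols every ground term is a constant, so there are exactly 2 ground terms at every depth bound.
N_0 = 2
N_1 = 2
N_2 = 2
So |H| = 2.
Ground atoms are formed by filling each argument slot of a predicate with a term from H, so an r-ary predicate gives |H|^r atoms:
  Reach: 2;  Edge: 2;  Path: 2^2 = 4
Total ground atoms: 2 + 2 + 4 = 8.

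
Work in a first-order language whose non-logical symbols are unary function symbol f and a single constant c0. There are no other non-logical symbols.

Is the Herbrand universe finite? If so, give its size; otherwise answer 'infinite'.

infinite

The signature has at least one function symbol (f, arity 1) and at least one constant (c0).
Iterating f gives infinitely many distinct ground terms: c0, f(c0), f(f(c0)), ...
So the Herbrand universe is infinite.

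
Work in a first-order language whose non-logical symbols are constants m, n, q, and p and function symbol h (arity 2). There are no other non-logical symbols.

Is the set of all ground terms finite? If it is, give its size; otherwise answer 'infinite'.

infinite

The signature has at least one function symbol (h, arity 2) and at least one constant (m).
Iterating h gives infinitely many distinct ground terms: m, h(m, m), h(h(m, m), h(m, m)), ...
So the Herbrand universe is infinite.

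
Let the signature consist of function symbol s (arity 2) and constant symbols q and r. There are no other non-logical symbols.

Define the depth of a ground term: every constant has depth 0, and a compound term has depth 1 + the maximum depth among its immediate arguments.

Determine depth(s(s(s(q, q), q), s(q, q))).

3

depth(s(q, q)) = 1 + max(0, 0) = 1
depth(s(s(q, q), q)) = 1 + max(1, 0) = 2
depth(s(s(s(q, q), q), s(q, q))) = 1 + max(2, 1) = 3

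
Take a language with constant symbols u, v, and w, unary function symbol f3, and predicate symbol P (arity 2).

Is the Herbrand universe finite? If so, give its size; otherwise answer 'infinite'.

infinite

The signature has at least one function symbol (f3, arity 1) and at least one constant (u).
Iterating f3 gives infinitely many distinct ground terms: u, f3(u), f3(f3(u)), ...
So the Herbrand universe is infinite.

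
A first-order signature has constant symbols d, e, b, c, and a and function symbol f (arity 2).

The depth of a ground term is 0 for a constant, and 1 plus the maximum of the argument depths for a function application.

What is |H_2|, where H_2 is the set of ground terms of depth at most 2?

Write N_k for the number of ground terms of depth ≤ k. A term of depth ≤ k is either a constant or a function symbol applied to arguments of depth ≤ k−1, so N_k = 5 + N_{k-1}^2.
N_0 = 5
N_1 = 5 + 5^2 = 30
N_2 = 5 + 30^2 = 905

905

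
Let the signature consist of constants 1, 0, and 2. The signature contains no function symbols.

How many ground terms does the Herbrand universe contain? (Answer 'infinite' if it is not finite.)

3

There are no function symbols, so every ground term is one of the 3 constants.
The Herbrand universe is {1, 0, 2}, which is finite with 3 elements.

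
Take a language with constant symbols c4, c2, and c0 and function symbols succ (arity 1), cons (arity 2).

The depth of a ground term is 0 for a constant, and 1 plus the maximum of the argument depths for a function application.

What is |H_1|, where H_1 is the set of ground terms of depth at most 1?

15

Count level by level. With function symbols succ/1, cons/2, the terms of depth ≤ k are the 3 constants together with each function applied to depth-≤(k−1) tuples, so N_k = 3 + N_{k-1} + N_{k-1}^2.
N_0 = 3
N_1 = 3 + 3 + 3^2 = 15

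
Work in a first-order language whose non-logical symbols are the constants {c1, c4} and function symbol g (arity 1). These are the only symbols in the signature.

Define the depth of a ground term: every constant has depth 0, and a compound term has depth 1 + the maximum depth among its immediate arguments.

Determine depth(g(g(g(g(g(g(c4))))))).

6

depth(g(c4)) = 1 + depth(c4) = 1 + 0 = 1
depth(g(g(c4))) = 1 + depth(g(c4)) = 1 + 1 = 2
depth(g(g(g(c4)))) = 1 + depth(g(g(c4))) = 1 + 2 = 3
depth(g(g(g(g(c4))))) = 1 + depth(g(g(g(c4)))) = 1 + 3 = 4
depth(g(g(g(g(g(c4)))))) = 1 + depth(g(g(g(g(c4))))) = 1 + 4 = 5
depth(g(g(g(g(g(g(c4))))))) = 1 + depth(g(g(g(g(g(c4)))))) = 1 + 5 = 6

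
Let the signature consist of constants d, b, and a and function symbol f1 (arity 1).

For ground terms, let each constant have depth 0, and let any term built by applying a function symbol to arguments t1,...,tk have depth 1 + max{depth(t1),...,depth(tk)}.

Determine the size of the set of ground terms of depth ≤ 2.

Let N_k = |{terms of depth ≤ k}|. Then N_0 = 3 and N_k = 3 + N_{k-1} for k ≥ 1 (one summand per function symbol, arity giving the exponent).
N_0 = 3
N_1 = 3 + 3 = 6
N_2 = 3 + 6 = 9

9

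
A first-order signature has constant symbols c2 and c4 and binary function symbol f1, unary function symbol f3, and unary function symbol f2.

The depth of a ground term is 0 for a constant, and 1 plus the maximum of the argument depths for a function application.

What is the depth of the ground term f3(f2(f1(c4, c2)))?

3

depth(f1(c4, c2)) = 1 + max(0, 0) = 1
depth(f2(f1(c4, c2))) = 1 + depth(f1(c4, c2)) = 1 + 1 = 2
depth(f3(f2(f1(c4, c2)))) = 1 + depth(f2(f1(c4, c2))) = 1 + 2 = 3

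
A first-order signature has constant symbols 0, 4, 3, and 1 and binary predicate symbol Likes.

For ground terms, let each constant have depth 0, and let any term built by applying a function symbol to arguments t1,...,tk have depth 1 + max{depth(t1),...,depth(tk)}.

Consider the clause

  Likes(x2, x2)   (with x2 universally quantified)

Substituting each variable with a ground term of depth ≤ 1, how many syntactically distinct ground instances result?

Ground terms of depth ≤ 1:
  With no function symbols every ground term is a constant, so there are exactly 4 ground terms at every depth bound.
  N_0 = 4
  N_1 = 4
So there are 4 ground terms available for substitution.
The clause has 1 distinct variable (x2), which appears in the body. In the free term algebra distinct substitutions yield syntactically distinct ground instances.
Number of ground instances = 4.

4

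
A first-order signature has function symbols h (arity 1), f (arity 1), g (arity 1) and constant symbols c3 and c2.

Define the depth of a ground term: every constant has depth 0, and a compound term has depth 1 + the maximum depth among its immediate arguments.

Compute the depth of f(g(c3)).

depth(g(c3)) = 1 + depth(c3) = 1 + 0 = 1
depth(f(g(c3))) = 1 + depth(g(c3)) = 1 + 1 = 2

2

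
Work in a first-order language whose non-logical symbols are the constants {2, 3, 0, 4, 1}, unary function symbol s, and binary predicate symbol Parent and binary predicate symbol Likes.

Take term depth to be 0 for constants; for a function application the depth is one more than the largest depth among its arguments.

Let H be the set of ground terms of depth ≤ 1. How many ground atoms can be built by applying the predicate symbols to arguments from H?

First count ground terms of depth ≤ 1.
Let N_k count ground terms of depth at most k. Each non-constant term of depth ≤ k is some function symbol applied to depth-≤(k−1) arguments, giving N_k = 5 + N_{k-1}.
N_0 = 5
N_1 = 5 + 5 = 10
So |H| = 10.
Ground atoms are formed by filling each argument slot of a predicate with a term from H, so an r-ary predicate gives |H|^r atoms:
  Parent: 10^2 = 100;  Likes: 10^2 = 100
Total ground atoms: 100 + 100 = 200.

200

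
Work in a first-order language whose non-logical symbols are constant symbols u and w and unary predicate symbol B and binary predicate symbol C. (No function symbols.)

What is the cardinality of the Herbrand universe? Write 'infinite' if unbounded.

2

There are no function symbols, so every ground term is one of the 2 constants.
The Herbrand universe is {u, w}, which is finite with 2 elements.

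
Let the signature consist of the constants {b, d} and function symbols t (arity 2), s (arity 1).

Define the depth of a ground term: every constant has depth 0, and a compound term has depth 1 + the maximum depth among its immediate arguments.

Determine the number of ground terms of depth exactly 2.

Write N_k for the number of ground terms of depth ≤ k. A term of depth ≤ k is either a constant or a function symbol applied to arguments of depth ≤ k−1, so N_k = 2 + N_{k-1}^2 + N_{k-1}.
N_0 = 2
N_1 = 2 + 2^2 + 2 = 8
N_2 = 2 + 8^2 + 8 = 74
Terms of depth exactly 2: N_2 − N_1 = 74 − 8 = 66.

66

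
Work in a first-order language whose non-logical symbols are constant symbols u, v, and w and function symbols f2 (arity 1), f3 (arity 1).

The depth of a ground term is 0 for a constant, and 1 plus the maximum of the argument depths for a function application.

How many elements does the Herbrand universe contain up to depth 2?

Count level by level. With function symbols f2/1, f3/1, the terms of depth ≤ k are the 3 constants together with each function applied to depth-≤(k−1) tuples, so N_k = 3 + N_{k-1} + N_{k-1}.
N_0 = 3
N_1 = 3 + 3 + 3 = 9
N_2 = 3 + 9 + 9 = 21

21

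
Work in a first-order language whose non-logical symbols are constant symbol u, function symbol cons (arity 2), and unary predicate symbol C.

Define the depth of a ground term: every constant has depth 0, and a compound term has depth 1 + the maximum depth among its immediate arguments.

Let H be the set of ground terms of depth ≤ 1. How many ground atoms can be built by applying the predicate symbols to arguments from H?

First count ground terms of depth ≤ 1.
Let N_k = |{terms of depth ≤ k}|. Then N_0 = 1 and N_k = 1 + N_{k-1}^2 for k ≥ 1 (one summand per function symbol, arity giving the exponent).
N_0 = 1
N_1 = 1 + 1^2 = 2
Explicitly: u, cons(u, u).
So |H| = 2.
For each predicate symbol, the number of ground atoms is |H| raised to its arity; summing:
  C: 2
Total ground atoms: 2.

2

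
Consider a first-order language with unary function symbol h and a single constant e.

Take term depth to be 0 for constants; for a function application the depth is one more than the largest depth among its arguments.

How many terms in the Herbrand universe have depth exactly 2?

1

Count level by level. With function symbols h/1, the terms of depth ≤ k are the 1 constant together with each function applied to depth-≤(k−1) tuples, so N_k = 1 + N_{k-1}.
N_0 = 1
N_1 = 1 + 1 = 2
N_2 = 1 + 2 = 3
Terms of depth exactly 2: N_2 − N_1 = 3 − 2 = 1.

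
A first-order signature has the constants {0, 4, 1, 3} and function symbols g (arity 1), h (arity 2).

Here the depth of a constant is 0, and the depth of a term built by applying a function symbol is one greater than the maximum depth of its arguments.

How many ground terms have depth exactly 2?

580

Count level by level. With function symbols g/1, h/2, the terms of depth ≤ k are the 4 constants together with each function applied to depth-≤(k−1) tuples, so N_k = 4 + N_{k-1} + N_{k-1}^2.
N_0 = 4
N_1 = 4 + 4 + 4^2 = 24
N_2 = 4 + 24 + 24^2 = 604
Terms of depth exactly 2: N_2 − N_1 = 604 − 24 = 580.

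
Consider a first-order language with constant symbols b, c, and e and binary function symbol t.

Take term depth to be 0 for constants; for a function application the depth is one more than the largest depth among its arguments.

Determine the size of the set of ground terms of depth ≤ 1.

12

Let N_k count ground terms of depth at most k. Each non-constant term of depth ≤ k is some function symbol applied to depth-≤(k−1) arguments, giving N_k = 3 + N_{k-1}^2.
N_0 = 3
N_1 = 3 + 3^2 = 12
Explicitly: b, c, e, t(b, b), t(b, c), t(b, e), t(c, b), t(c, c), t(c, e), t(e, b), t(e, c), t(e, e).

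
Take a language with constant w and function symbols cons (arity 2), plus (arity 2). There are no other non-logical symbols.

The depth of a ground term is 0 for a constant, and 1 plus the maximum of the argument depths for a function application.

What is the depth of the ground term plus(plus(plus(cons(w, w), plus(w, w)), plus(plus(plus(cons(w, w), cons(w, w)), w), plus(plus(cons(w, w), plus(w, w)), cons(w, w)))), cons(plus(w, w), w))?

6

depth(cons(w, w)) = 1 + max(0, 0) = 1
depth(plus(w, w)) = 1 + max(0, 0) = 1
depth(plus(cons(w, w), plus(w, w))) = 1 + max(1, 1) = 2
depth(plus(cons(w, w), cons(w, w))) = 1 + max(1, 1) = 2
depth(plus(plus(cons(w, w), cons(w, w)), w)) = 1 + max(2, 0) = 3
depth(plus(plus(cons(w, w), plus(w, w)), cons(w, w))) = 1 + max(2, 1) = 3
depth(plus(plus(plus(cons(w, w), cons(w, w)), w), plus(plus(cons(w, w), plus(w, w)), cons(w, w)))) = 1 + max(3, 3) = 4
depth(plus(plus(cons(w, w), plus(w, w)), plus(plus(plus(cons(w, w), cons(w, w)), w), plus(plus(cons(w, w), plus(w, w)), cons(w, w))))) = 1 + max(2, 4) = 5
depth(cons(plus(w, w), w)) = 1 + max(1, 0) = 2
depth(plus(plus(plus(cons(w, w), plus(w, w)), plus(plus(plus(cons(w, w), cons(w, w)), w), plus(plus(cons(w, w), plus(w, w)), cons(w, w)))), cons(plus(w, w), w))) = 1 + max(5, 2) = 6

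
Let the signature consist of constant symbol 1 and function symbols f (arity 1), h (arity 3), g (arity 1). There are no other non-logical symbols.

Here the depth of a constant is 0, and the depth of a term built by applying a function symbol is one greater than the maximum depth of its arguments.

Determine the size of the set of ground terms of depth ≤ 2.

73

Let N_k = |{terms of depth ≤ k}|. Then N_0 = 1 and N_k = 1 + N_{k-1} + N_{k-1}^3 + N_{k-1} for k ≥ 1 (one summand per function symbol, arity giving the exponent).
N_0 = 1
N_1 = 1 + 1 + 1^3 + 1 = 4
N_2 = 1 + 4 + 4^3 + 4 = 73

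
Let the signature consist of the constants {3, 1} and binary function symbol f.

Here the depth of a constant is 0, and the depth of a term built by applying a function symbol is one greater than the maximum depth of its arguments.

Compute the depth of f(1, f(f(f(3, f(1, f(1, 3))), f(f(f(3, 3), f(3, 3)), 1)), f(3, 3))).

6

depth(f(1, 3)) = 1 + max(0, 0) = 1
depth(f(1, f(1, 3))) = 1 + max(0, 1) = 2
depth(f(3, f(1, f(1, 3)))) = 1 + max(0, 2) = 3
depth(f(3, 3)) = 1 + max(0, 0) = 1
depth(f(f(3, 3), f(3, 3))) = 1 + max(1, 1) = 2
depth(f(f(f(3, 3), f(3, 3)), 1)) = 1 + max(2, 0) = 3
depth(f(f(3, f(1, f(1, 3))), f(f(f(3, 3), f(3, 3)), 1))) = 1 + max(3, 3) = 4
depth(f(f(f(3, f(1, f(1, 3))), f(f(f(3, 3), f(3, 3)), 1)), f(3, 3))) = 1 + max(4, 1) = 5
depth(f(1, f(f(f(3, f(1, f(1, 3))), f(f(f(3, 3), f(3, 3)), 1)), f(3, 3)))) = 1 + max(0, 5) = 6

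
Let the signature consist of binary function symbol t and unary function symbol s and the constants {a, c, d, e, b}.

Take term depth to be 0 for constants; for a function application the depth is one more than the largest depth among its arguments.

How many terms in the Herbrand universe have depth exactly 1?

30

If N_k denotes the number of depth-≤k ground terms, the 5 constants give N_0 = 5, and each function symbol of arity r contributes N_{k-1}^r new terms at level k: N_k = 5 + N_{k-1}^2 + N_{k-1}.
N_0 = 5
N_1 = 5 + 5^2 + 5 = 35
Terms of depth exactly 1: N_1 − N_0 = 35 − 5 = 30.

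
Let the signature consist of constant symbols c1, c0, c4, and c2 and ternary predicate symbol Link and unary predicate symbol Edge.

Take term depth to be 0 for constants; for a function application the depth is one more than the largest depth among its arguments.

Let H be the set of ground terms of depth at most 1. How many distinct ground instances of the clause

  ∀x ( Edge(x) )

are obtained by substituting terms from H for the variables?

Ground terms of depth ≤ 1:
  With no function symbols every ground term is a constant, so there are exactly 4 ground terms at every depth bound.
  N_0 = 4
  N_1 = 4
So there are 4 ground terms available for substitution.
There is 1 variable to instantiate (x),  occurring in at least one literal, so different choices give different ground instances.
Number of ground instances = 4.

4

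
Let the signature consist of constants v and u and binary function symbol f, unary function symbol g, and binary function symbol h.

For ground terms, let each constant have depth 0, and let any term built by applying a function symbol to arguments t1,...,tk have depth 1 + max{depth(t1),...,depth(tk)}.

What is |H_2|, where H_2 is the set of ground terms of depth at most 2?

Let N_k count ground terms of depth at most k. Each non-constant term of depth ≤ k is some function symbol applied to depth-≤(k−1) arguments, giving N_k = 2 + N_{k-1}^2 + N_{k-1} + N_{k-1}^2.
N_0 = 2
N_1 = 2 + 2^2 + 2 + 2^2 = 12
N_2 = 2 + 12^2 + 12 + 12^2 = 302

302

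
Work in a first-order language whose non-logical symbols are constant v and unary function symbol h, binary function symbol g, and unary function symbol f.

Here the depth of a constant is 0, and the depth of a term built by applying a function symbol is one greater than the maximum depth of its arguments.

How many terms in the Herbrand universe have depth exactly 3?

Let N_k = |{terms of depth ≤ k}|. Then N_0 = 1 and N_k = 1 + N_{k-1} + N_{k-1}^2 + N_{k-1} for k ≥ 1 (one summand per function symbol, arity giving the exponent).
N_0 = 1
N_1 = 1 + 1 + 1^2 + 1 = 4
N_2 = 1 + 4 + 4^2 + 4 = 25
N_3 = 1 + 25 + 25^2 + 25 = 676
Terms of depth exactly 3: N_3 − N_2 = 676 − 25 = 651.

651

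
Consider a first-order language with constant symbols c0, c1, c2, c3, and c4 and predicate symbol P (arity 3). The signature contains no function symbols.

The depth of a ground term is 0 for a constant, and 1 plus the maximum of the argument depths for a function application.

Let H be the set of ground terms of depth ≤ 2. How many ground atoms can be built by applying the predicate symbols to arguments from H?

First count ground terms of depth ≤ 2.
With no function symbols every ground term is a constant, so there are exactly 5 ground terms at every depth bound.
N_0 = 5
N_1 = 5
N_2 = 5
Explicitly: c0, c1, c2, c3, c4.
So |H| = 5.
Ground atoms are formed by filling each argument slot of a predicate with a term from H, so an r-ary predicate gives |H|^r atoms:
  P: 5^3 = 125
Total ground atoms: 125.

125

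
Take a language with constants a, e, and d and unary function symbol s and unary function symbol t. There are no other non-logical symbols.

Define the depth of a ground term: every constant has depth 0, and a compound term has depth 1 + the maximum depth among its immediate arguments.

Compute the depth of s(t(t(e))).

3

depth(t(e)) = 1 + depth(e) = 1 + 0 = 1
depth(t(t(e))) = 1 + depth(t(e)) = 1 + 1 = 2
depth(s(t(t(e)))) = 1 + depth(t(t(e))) = 1 + 2 = 3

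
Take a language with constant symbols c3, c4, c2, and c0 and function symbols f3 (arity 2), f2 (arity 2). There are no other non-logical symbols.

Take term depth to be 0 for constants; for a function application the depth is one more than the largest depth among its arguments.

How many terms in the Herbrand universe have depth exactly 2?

If N_k denotes the number of depth-≤k ground terms, the 4 constants give N_0 = 4, and each function symbol of arity r contributes N_{k-1}^r new terms at level k: N_k = 4 + N_{k-1}^2 + N_{k-1}^2.
N_0 = 4
N_1 = 4 + 4^2 + 4^2 = 36
N_2 = 4 + 36^2 + 36^2 = 2596
Terms of depth exactly 2: N_2 − N_1 = 2596 − 36 = 2560.

2560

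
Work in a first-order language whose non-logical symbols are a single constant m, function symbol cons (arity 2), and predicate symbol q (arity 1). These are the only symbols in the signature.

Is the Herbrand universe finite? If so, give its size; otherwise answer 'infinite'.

infinite

The signature has at least one function symbol (cons, arity 2) and at least one constant (m).
Iterating cons gives infinitely many distinct ground terms: m, cons(m, m), cons(cons(m, m), cons(m, m)), ...
So the Herbrand universe is infinite.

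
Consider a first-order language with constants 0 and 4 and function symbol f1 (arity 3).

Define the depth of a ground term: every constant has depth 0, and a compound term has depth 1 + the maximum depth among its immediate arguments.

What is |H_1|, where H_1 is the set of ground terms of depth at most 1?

Let N_k = |{terms of depth ≤ k}|. Then N_0 = 2 and N_k = 2 + N_{k-1}^3 for k ≥ 1 (one summand per function symbol, arity giving the exponent).
N_0 = 2
N_1 = 2 + 2^3 = 10

10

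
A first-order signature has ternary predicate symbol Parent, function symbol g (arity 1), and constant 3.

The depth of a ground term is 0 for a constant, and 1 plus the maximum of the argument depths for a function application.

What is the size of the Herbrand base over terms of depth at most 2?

27

First count ground terms of depth ≤ 2.
If N_k denotes the number of depth-≤k ground terms, the 1 constant gives N_0 = 1, and each function symbol of arity r contributes N_{k-1}^r new terms at level k: N_k = 1 + N_{k-1}.
N_0 = 1
N_1 = 1 + 1 = 2
N_2 = 1 + 2 = 3
Explicitly: 3, g(3), g(g(3)).
So |H| = 3.
A ground atom is a predicate applied to a tuple of terms from H, so the count is the sum over predicates of |H|^arity:
  Parent: 3^3 = 27
Total ground atoms: 27.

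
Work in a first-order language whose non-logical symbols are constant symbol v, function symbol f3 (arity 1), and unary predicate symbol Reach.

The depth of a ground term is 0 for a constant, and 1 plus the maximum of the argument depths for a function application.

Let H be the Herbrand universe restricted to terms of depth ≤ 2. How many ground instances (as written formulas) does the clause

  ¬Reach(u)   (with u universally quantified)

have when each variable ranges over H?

3

Ground terms of depth ≤ 2:
  Count level by level. With function symbols f3/1, the terms of depth ≤ k are the 1 constant together with each function applied to depth-≤(k−1) tuples, so N_k = 1 + N_{k-1}.
  N_0 = 1
  N_1 = 1 + 1 = 2
  N_2 = 1 + 2 = 3
  Explicitly: v, f3(v), f3(f3(v)).
So there are 3 ground terms available for substitution.
The clause has 1 distinct variable (u), which appears in the body. In the free term algebra distinct substitutions yield syntactically distinct ground instances.
Number of ground instances = 3.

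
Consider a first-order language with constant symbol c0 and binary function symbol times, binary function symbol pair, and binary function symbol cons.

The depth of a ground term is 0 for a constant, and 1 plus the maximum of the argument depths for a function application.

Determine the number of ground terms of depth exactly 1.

3

Write N_k for the number of ground terms of depth ≤ k. A term of depth ≤ k is either a constant or a function symbol applied to arguments of depth ≤ k−1, so N_k = 1 + N_{k-1}^2 + N_{k-1}^2 + N_{k-1}^2.
N_0 = 1
N_1 = 1 + 1^2 + 1^2 + 1^2 = 4
Terms of depth exactly 1: N_1 − N_0 = 4 − 1 = 3.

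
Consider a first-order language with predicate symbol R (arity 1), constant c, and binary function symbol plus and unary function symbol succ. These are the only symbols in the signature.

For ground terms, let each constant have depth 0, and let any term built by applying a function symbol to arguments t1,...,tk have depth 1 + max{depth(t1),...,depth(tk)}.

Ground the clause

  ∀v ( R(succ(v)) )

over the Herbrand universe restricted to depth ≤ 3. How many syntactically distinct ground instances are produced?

Ground terms of depth ≤ 3:
  Write N_k for the number of ground terms of depth ≤ k. A term of depth ≤ k is either a constant or a function symbol applied to arguments of depth ≤ k−1, so N_k = 1 + N_{k-1}^2 + N_{k-1}.
  N_0 = 1
  N_1 = 1 + 1^2 + 1 = 3
  N_2 = 1 + 3^2 + 3 = 13
  N_3 = 1 + 13^2 + 13 = 183
So there are 183 ground terms available for substitution.
The clause has 1 distinct variable (v), which appears in the body. In the free term algebra distinct substitutions yield syntactically distinct ground instances.
Number of ground instances = 183.

183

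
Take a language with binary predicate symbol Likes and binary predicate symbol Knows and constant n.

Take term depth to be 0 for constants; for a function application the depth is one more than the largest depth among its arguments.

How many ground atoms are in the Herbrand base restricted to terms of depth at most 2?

2

First count ground terms of depth ≤ 2.
With no function symbols every ground term is a constant, so there is exactly 1 ground term at every depth bound.
N_0 = 1
N_1 = 1
N_2 = 1
So |H| = 1.
For each predicate symbol, the number of ground atoms is |H| raised to its arity; summing:
  Likes: 1^2 = 1;  Knows: 1^2 = 1
Total ground atoms: 1 + 1 = 2.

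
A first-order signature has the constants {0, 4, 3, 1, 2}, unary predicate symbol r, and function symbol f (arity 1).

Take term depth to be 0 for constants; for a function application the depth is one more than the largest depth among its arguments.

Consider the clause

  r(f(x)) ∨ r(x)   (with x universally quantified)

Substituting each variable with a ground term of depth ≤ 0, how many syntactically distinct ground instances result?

Ground terms of depth ≤ 0:
  Let N_k = |{terms of depth ≤ k}|. Then N_0 = 5 and N_k = 5 + N_{k-1} for k ≥ 1 (one summand per function symbol, arity giving the exponent).
  N_0 = 5
  Explicitly: 0, 4, 3, 1, 2.
So there are 5 ground terms available for substitution.
The variable x ranges independently over the available ground terms, and distinct assignments produce distinct instances.
Number of ground instances = 5.

5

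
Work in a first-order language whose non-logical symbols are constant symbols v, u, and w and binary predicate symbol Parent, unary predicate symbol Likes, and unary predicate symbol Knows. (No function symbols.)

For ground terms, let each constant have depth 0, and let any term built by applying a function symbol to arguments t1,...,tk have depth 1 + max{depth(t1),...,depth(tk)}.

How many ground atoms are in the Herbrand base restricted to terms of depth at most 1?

First count ground terms of depth ≤ 1.
With no function symbols every ground term is a constant, so there are exactly 3 ground terms at every depth bound.
N_0 = 3
N_1 = 3
So |H| = 3.
Ground atoms are formed by filling each argument slot of a predicate with a term from H, so an r-ary predicate gives |H|^r atoms:
  Parent: 3^2 = 9;  Likes: 3;  Knows: 3
Total ground atoms: 9 + 3 + 3 = 15.

15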